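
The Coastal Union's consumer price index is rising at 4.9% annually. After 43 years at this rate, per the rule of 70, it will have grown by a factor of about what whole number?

≈ 8 times

At 4.9% one doubling takes ≈ 14.29 years; 43 years is 3 of them, so ×8.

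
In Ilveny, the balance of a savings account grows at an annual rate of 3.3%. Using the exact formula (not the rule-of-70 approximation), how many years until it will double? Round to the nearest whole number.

21 years

t = ln(2) / ln(1 + 0.033) = 0.6931 / 0.032467 ≈ 21.35.
≈ 21 years.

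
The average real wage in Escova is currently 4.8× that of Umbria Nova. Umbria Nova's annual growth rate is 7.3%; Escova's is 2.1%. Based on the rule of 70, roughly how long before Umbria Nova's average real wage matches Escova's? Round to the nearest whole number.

around 30 years

What matters is the difference: 5.2 pp.
Rule of 70 on the gap: the ratio halves every 70/5.2 ≈ 13.46 years.
A 4.8× gap takes log₂(4.8) ≈ 2.26 halvings to close: 2.26 × 13.46 ≈ 30 years.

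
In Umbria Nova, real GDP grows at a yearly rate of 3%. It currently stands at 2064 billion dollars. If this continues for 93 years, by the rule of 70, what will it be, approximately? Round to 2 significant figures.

Doubling time ≈ 70/3 = 23.33 years.
93 years is 93/23.33 ≈ 3.99 doublings, a factor of 2^3.99 ≈ 15.89.
2064 × 15.89 ≈ 33000 billion dollars.

about 33000 billion dollars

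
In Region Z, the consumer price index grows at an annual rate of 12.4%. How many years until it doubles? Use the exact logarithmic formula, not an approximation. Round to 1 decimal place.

5.9 years

t = ln(2) / ln(1 + 0.124) = 0.6931 / 0.116894 ≈ 5.93.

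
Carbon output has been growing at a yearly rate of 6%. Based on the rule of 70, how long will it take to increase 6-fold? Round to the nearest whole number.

around 30 years

At 6% it doubles every 70/6 ≈ 11.67 years.
Reaching 6× takes log₂(6) ≈ 2.58 doublings.
2.58 × 11.67 ≈ 30 years.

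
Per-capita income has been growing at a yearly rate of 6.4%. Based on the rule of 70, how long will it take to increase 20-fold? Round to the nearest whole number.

around 47 years

One doubling takes 70/6.4 = 10.94 years.
Reaching 20× takes log₂(20) ≈ 4.32 doublings.
4.32 × 10.94 ≈ 47 years.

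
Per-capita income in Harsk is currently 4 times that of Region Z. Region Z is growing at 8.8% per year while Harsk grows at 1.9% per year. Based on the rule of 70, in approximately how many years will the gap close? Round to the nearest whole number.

around 20 years

What matters is the difference: 6.9 pp.
Rule of 70 on the gap: the ratio halves every 70/6.9 ≈ 10.14 years.
A 4 times gap closes after 2 halvings: 2 × 10.14 ≈ 20 years.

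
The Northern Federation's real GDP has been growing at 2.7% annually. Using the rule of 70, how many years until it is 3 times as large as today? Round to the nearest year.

One doubling takes 70/2.7 = 25.93 years.
Reaching 3× takes log₂(3) ≈ 1.58 doublings.
1.58 × 25.93 ≈ 41 years.

roughly 41 years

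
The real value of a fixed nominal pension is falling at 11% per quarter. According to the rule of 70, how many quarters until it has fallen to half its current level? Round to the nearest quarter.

Halving time ≈ 70 / 11 = 6.36 → 6 quarters.

6 quarters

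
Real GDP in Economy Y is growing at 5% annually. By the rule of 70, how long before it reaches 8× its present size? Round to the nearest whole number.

At 5% it doubles every 70/5 ≈ 14.00 years.
Getting to 8× needs 3 doublings: 3 × 14.00 ≈ 42 years.

about 42 years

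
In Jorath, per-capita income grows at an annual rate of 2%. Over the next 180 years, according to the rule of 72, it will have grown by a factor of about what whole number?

At 2% one doubling takes ≈ 36.00 years; 180 years is 5 of them, so ×32.

≈ 32 times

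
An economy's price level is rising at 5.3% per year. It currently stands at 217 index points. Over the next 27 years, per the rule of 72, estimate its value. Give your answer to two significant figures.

It doubles every 72/5.3 ≈ 13.58 years, so 27 years is 1.99 doublings.
2^1.99 ≈ 3.97; 217 × 3.97 ≈ 860 index points.

roughly 860 index points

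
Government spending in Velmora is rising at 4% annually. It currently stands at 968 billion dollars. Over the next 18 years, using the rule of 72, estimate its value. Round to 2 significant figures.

about 1900 billion dollars

It doubles every 72/4 ≈ 18.00 years, so 18 years is 1.00 doublings.
2^1.00 ≈ 2.00; 968 × 2.00 ≈ 1900 billion dollars.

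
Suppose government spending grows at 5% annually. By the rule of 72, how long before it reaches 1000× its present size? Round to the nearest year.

144 years

At 5% it doubles every 72/5 ≈ 14.40 years.
1000× is log₂ 1000 ≈ 9.97 doublings, so ≈ 9.97 × 14.40 = 144 years.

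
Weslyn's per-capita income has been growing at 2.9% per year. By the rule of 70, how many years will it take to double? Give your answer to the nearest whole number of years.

At 2.9%, doubling takes about 70/2.9 = 24.14 years.

≈ 24 years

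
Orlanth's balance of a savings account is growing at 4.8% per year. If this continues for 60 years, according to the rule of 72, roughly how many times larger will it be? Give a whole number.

Doubling time ≈ 72/4.8 = 15.00 years.
60/15.00 ≈ 4 doublings, so about 2^4 = 16×.

roughly 16 times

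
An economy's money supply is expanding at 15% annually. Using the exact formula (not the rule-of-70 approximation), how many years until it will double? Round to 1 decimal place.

t = ln(2) / ln(1 + 0.15) = 0.6931 / 0.139762 ≈ 4.96.

5.0 years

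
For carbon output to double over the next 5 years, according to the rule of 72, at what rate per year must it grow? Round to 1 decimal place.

72 / 5 ≈ 14.40, so about 14.4% per year.

around 14.4%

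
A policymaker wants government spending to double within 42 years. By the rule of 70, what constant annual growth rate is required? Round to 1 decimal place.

roughly 1.7%

70 / 42 ≈ 1.67, so about 1.7% a year.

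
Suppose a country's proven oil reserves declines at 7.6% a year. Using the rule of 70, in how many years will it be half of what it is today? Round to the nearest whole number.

The rule works in reverse for decay: 70/7.6 ≈ 9.21 years to halve.

9 years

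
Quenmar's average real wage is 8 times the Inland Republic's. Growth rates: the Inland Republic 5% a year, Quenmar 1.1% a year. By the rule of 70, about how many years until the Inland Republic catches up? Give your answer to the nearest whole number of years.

The growth-rate gap is 5% − 1.1% = 3.9 percentage points.
So the ratio between them halves every 70/3.9 ≈ 17.95 years.
An 8 times gap closes after 3 halvings: 3 × 17.95 ≈ 54 years.

≈ 54 years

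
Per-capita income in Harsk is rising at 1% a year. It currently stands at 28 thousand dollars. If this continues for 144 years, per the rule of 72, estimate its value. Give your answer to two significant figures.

Doubling time ≈ 72/1 = 72.00 years.
144 years is 144/72.00 ≈ 2.00 doublings, a factor of 2^2.00 ≈ 4.00.
28 × 4.00 ≈ 110 thousand dollars.

approximately 110 thousand dollars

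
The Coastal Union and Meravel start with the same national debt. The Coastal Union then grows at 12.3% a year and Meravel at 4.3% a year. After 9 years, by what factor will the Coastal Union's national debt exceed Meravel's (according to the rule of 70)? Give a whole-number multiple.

≈ 2 times

the Coastal Union pulls ahead at 8 pp per year, so the ratio doubles every 70/8 ≈ 8.75 years.
In 9 years that's 1.03 doublings: 2^1.03 ≈ 2.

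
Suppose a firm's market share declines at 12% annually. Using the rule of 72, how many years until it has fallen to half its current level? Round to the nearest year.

≈ 6 years

Halving time ≈ 72 / 12 = 6.00 → 6 years.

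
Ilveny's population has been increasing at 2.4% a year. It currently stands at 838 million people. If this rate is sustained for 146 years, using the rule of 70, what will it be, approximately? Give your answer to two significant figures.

Doubling time ≈ 70/2.4 = 29.17 years.
146 years is 146/29.17 ≈ 5.01 doublings, a factor of 2^5.01 ≈ 32.22.
838 × 32.22 ≈ 27000 million people.

about 27000 million people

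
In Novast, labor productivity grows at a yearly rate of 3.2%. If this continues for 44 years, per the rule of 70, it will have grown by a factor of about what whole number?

roughly 4 times

At 3.2% one doubling takes ≈ 21.88 years; 44 years is 2 of them, so ×4.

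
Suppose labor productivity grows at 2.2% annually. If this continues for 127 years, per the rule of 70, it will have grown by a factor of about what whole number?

≈ 16 times

At 2.2% one doubling takes ≈ 31.82 years; 127 years is 4 of them, so ×16.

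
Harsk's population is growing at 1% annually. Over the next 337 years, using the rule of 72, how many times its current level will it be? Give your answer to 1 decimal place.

roughly 25.6 times

Doubling time ≈ 72/1 = 72.00 years.
337 years / 72.00 ≈ 4.68 doublings → factor 2^4.68 ≈ 25.6.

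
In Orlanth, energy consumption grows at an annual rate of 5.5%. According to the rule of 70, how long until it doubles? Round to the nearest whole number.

approximately 13 years

At 5.5%, doubling takes about 70/5.5 = 12.73 years.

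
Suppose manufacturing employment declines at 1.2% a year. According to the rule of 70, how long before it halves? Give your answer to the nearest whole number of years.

Halving time ≈ 70 / 1.2 = 58.33 → 58 years.

roughly 58 years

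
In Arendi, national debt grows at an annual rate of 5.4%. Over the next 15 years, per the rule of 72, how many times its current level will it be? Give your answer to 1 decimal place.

Doubling time ≈ 72/5.4 = 13.33 years.
15 years / 13.33 ≈ 1.13 doublings → factor 2^1.13 ≈ 2.2.

around 2.2 times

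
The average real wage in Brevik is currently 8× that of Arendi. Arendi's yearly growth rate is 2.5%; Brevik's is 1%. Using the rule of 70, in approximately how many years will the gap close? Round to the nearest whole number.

roughly 140 years

What matters is the difference: 1.5 pp.
Rule of 70 on the gap: the ratio halves every 70/1.5 ≈ 46.67 years.
An 8× gap closes after 3 halvings: 3 × 46.67 ≈ 140 years.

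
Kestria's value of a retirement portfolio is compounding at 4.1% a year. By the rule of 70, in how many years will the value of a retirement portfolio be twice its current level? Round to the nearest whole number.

roughly 17 years

At 4.1%, doubling takes about 70/4.1 = 17.07 years.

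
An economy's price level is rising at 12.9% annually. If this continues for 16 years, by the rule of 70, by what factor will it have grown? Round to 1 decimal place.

≈ 7.7 times

Doubling time ≈ 70/12.9 = 5.43 years.
16 years / 5.43 ≈ 2.95 doublings → factor 2^2.95 ≈ 7.7.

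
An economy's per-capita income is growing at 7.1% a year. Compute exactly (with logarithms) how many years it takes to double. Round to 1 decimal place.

t = ln(2) / ln(1 + 0.071) = 0.6931 / 0.068593 ≈ 10.10.

10.1 years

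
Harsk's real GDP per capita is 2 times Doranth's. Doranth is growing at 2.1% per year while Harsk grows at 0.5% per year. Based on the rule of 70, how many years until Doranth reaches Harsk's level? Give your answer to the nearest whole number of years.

≈ 44 years

The growth-rate gap is 2.1% − 0.5% = 1.6 percentage points.
So the ratio between them halves every 70/1.6 ≈ 43.75 years.
A 2 times gap closes after 1 halving: 1 × 43.75 ≈ 44 years.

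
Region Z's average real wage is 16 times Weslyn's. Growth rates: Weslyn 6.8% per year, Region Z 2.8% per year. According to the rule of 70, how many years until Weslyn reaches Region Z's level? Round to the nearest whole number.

around 70 years

Weslyn gains on Region Z at 6.8% − 2.8% = 4 points a year.
At that relative rate the gap halves every 70/4 ≈ 17.50 years.
A 16 times gap closes after 4 halvings: 4 × 17.50 ≈ 70 years.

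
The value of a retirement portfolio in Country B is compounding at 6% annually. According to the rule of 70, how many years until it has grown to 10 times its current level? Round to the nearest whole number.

≈ 39 years

At 6% it doubles every 70/6 ≈ 11.67 years.
10× is log₂ 10 ≈ 3.32 doublings, so ≈ 3.32 × 11.67 = 39 years.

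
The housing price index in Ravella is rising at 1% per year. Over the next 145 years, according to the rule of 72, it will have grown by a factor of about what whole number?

4 times

Doubling time ≈ 72/1 = 72.00 years.
145/72.00 ≈ 2 doublings, so about 2^2 = 4×.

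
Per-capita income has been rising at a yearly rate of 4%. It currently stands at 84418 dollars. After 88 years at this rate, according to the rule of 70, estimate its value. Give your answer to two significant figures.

Doubling time ≈ 70/4 = 17.50 years.
88 years is 88/17.50 ≈ 5.03 doublings, a factor of 2^5.03 ≈ 32.67.
84418 × 32.67 ≈ 2800000 dollars.

approximately 2800000 dollars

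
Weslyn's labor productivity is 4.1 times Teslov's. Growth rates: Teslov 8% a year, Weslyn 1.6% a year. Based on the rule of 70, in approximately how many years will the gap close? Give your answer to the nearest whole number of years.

What matters is the difference: 6.4 pp.
Rule of 70 on the gap: the ratio halves every 70/6.4 ≈ 10.94 years.
A 4.1 times gap takes log₂(4.1) ≈ 2.04 halvings to close: 2.04 × 10.94 ≈ 22 years.

about 22 years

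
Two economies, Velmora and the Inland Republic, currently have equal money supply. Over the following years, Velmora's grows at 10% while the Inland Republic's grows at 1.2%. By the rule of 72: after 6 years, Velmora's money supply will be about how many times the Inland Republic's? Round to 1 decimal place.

Velmora pulls ahead at 8.8 pp per year, so the ratio doubles every 72/8.8 ≈ 8.18 years.
In 6 years that's 0.73 doublings: 2^0.73 ≈ 1.7.

roughly 1.7 times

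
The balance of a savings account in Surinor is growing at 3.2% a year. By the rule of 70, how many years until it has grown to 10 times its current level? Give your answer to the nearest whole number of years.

73 years

Doubling time ≈ 70/3.2 = 21.88 years.
10× is log₂ 10 ≈ 3.32 doublings, so ≈ 3.32 × 21.88 = 73 years.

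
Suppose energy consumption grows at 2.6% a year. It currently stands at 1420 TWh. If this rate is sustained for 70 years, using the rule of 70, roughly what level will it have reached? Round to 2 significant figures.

Doubling time ≈ 70/2.6 = 26.92 years.
70 years is 70/26.92 ≈ 2.60 doublings, a factor of 2^2.60 ≈ 6.06.
1420 × 6.06 ≈ 8600 TWh.

8600 TWh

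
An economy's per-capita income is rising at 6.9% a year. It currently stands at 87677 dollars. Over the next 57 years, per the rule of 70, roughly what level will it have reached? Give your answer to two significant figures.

approximately 4300000 dollars

It doubles every 70/6.9 ≈ 10.14 years, so 57 years is 5.62 doublings.
2^5.62 ≈ 49.18; 87677 × 49.18 ≈ 4300000 dollars.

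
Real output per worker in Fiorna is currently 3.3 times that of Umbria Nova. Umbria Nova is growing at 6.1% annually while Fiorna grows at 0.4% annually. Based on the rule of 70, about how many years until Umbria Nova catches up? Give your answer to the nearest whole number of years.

Umbria Nova gains on Fiorna at 6.1% − 0.4% = 5.7 points a year.
At that relative rate the gap halves every 70/5.7 ≈ 12.28 years.
A 3.3 times gap takes log₂(3.3) ≈ 1.72 halvings to close: 1.72 × 12.28 ≈ 21 years.

about 21 years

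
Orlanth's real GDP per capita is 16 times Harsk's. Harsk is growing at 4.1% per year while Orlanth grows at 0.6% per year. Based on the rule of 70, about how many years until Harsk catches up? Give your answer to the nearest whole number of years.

approximately 80 years

Harsk gains on Orlanth at 4.1% − 0.6% = 3.5 points a year.
At that relative rate the gap halves every 70/3.5 ≈ 20.00 years.
A 16 times gap closes after 4 halvings: 4 × 20.00 ≈ 80 years.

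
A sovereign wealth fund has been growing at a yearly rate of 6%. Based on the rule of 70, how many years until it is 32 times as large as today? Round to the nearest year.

roughly 58 years

Doubling time ≈ 70/6 = 11.67 years.
32 = 2^5, so 5 doublings → 58 years.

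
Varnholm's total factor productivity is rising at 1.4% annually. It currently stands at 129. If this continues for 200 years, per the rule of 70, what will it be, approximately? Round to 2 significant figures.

It doubles every 70/1.4 ≈ 50.00 years, so 200 years is 4.00 doublings.
2^4.00 ≈ 16.00; 129 × 16.00 ≈ 2100.

approximately 2100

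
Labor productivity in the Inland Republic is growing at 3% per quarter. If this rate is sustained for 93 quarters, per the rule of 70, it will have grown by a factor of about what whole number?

At 3% one doubling takes ≈ 23.33 quarters; 93 quarters is 4 of them, so ×16.

around 16 times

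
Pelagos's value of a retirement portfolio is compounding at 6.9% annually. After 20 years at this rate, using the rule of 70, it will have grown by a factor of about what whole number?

At 6.9% one doubling takes ≈ 10.14 years; 20 years is 2 of them, so ×4.

around 4 times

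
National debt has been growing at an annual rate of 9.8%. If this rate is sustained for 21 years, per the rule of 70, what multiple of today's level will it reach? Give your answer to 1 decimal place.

Doubles every ≈ 7.14 years (70/9.8).
21 years is 2.94 doublings; 2^2.94 ≈ 7.7×.

roughly 7.7 times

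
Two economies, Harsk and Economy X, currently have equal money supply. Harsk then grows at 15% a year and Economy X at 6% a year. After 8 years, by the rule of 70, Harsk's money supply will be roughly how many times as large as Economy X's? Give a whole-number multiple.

Rate gap = 15% − 6% = 9 points.
The ratio doubles every 70/9 ≈ 7.78 years.
8/7.78 ≈ 1.03 doublings → ratio ≈ 2^1.03 ≈ 2.

around 2 times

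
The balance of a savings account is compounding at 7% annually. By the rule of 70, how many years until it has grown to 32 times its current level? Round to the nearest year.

around 50 years

One doubling takes 70/7 = 10.00 years.
32 = 2^5, so 5 doublings → 50 years.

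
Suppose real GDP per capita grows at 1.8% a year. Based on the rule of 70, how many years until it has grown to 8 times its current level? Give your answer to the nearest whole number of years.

One doubling takes 70/1.8 = 38.89 years.
8× is 3 doublings, so 3 × 38.89 ≈ 117 years.

roughly 117 years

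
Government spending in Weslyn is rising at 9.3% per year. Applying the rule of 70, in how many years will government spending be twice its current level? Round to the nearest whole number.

≈ 8 years

70/9.3 ≈ 7.53, so it doubles roughly every 8 years.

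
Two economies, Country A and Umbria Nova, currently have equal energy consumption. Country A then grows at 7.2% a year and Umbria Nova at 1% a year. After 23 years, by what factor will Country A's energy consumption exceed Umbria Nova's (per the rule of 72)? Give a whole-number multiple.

roughly 4 times

Rate gap = 7.2% − 1% = 6.2 points.
The ratio doubles every 72/6.2 ≈ 11.61 years.
23/11.61 ≈ 1.98 doublings → ratio ≈ 2^1.98 ≈ 4.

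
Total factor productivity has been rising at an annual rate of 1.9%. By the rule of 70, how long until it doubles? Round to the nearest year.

70/1.9 ≈ 36.84, so it doubles roughly every 37 years.

around 37 years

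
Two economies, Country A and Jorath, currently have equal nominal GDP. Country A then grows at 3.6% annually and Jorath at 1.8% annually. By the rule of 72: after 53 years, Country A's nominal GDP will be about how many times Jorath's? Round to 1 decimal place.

approximately 2.5 times

Only the 1.8-point difference matters.
72/1.8 ≈ 40.00 years per doubling of the ratio; 53 years gives 1.33 doublings, so ≈ 2.5×.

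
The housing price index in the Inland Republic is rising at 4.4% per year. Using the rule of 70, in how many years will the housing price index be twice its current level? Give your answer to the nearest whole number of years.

Doubling time ≈ 70 / 4.4 = 15.91 years.

≈ 16 years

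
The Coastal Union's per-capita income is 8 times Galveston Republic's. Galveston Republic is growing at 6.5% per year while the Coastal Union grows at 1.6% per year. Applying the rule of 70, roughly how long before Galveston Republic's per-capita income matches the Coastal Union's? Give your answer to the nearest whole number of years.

≈ 43 years

The growth-rate gap is 6.5% − 1.6% = 4.9 percentage points.
So the ratio between them halves every 70/4.9 ≈ 14.29 years.
An 8 times gap closes after 3 halvings: 3 × 14.29 ≈ 43 years.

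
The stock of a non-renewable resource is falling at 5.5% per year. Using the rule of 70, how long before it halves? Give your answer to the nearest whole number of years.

Halving time ≈ 70 / 5.5 = 12.73 → 13 years.

around 13 years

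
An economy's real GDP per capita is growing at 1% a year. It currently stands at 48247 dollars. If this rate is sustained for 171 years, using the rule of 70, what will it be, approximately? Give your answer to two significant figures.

about 260000 dollars

Doubling time ≈ 70/1 = 70.00 years.
171 years is 171/70.00 ≈ 2.44 doublings, a factor of 2^2.44 ≈ 5.43.
48247 × 5.43 ≈ 260000 dollars.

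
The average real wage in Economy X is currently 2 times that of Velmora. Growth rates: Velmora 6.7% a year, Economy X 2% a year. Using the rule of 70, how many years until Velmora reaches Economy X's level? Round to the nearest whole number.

Velmora gains on Economy X at 6.7% − 2% = 4.7 points a year.
At that relative rate the gap halves every 70/4.7 ≈ 14.89 years.
A 2 times gap closes after 1 halving: 1 × 14.89 ≈ 15 years.

15 years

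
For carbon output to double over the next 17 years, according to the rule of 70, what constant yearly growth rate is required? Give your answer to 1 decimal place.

70 / 17 ≈ 4.12, so about 4.1% per year.

roughly 4.1%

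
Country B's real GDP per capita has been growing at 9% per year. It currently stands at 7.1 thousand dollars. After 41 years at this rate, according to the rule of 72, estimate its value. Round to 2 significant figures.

Doubling time ≈ 72/9 = 8.00 years.
41 years is 41/8.00 ≈ 5.13 doublings, a factor of 2^5.13 ≈ 35.02.
7.1 × 35.02 ≈ 250 thousand dollars.

approximately 250 thousand dollars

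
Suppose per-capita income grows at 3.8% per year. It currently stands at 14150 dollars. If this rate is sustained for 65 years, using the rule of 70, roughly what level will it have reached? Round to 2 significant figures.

approximately 160000 dollars

It doubles every 70/3.8 ≈ 18.42 years, so 65 years is 3.53 doublings.
2^3.53 ≈ 11.55; 14150 × 11.55 ≈ 160000 dollars.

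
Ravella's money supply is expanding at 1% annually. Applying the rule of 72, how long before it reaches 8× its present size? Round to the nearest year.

216 years

Doubling time ≈ 72/1 = 72.00 years.
Getting to 8× needs 3 doublings: 3 × 72.00 ≈ 216 years.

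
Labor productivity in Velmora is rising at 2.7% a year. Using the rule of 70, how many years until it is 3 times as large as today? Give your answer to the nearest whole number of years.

Doubling time ≈ 70/2.7 = 25.93 years.
3× is log₂ 3 ≈ 1.58 doublings, so ≈ 1.58 × 25.93 = 41 years.

about 41 years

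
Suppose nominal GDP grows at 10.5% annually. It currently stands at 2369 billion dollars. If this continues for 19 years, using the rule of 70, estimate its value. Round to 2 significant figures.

Doubling time ≈ 70/10.5 = 6.67 years.
19 years is 19/6.67 ≈ 2.85 doublings, a factor of 2^2.85 ≈ 7.21.
2369 × 7.21 ≈ 17000 billion dollars.

17000 billion dollars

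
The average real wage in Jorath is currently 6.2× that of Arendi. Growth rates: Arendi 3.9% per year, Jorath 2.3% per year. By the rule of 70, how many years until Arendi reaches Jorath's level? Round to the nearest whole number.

≈ 115 years

The growth-rate gap is 3.9% − 2.3% = 1.6 percentage points.
So the ratio between them halves every 70/1.6 ≈ 43.75 years.
A 6.2× gap takes log₂(6.2) ≈ 2.63 halvings to close: 2.63 × 43.75 ≈ 115 years.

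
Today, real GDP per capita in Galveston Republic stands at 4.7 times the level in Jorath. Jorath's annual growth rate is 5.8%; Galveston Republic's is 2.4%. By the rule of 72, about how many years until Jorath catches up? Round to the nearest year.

around 47 years

Jorath gains on Galveston Republic at 5.8% − 2.4% = 3.4 points a year.
At that relative rate the gap halves every 72/3.4 ≈ 21.18 years.
A 4.7 times gap takes log₂(4.7) ≈ 2.23 halvings to close: 2.23 × 21.18 ≈ 47 years.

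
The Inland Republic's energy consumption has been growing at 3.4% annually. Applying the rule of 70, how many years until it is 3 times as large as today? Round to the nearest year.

One doubling takes 70/3.4 = 20.59 years.
Reaching 3× takes log₂(3) ≈ 1.58 doublings.
1.58 × 20.59 ≈ 33 years.

roughly 33 years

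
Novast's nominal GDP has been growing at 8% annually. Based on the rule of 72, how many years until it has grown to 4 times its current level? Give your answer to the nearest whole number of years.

At 8% it doubles every 72/8 ≈ 9.00 years.
4× is 2 doublings, so 2 × 9.00 ≈ 18 years.

about 18 years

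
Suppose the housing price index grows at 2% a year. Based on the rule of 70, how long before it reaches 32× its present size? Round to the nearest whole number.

around 175 years

One doubling takes 70/2 = 35.00 years.
32 = 2^5, so 5 doublings → 175 years.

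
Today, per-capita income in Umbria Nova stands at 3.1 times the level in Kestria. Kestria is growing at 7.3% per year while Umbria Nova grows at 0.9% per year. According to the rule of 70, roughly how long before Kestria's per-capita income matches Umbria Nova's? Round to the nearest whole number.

Kestria gains on Umbria Nova at 7.3% − 0.9% = 6.4 points a year.
At that relative rate the gap halves every 70/6.4 ≈ 10.94 years.
A 3.1 times gap takes log₂(3.1) ≈ 1.63 halvings to close: 1.63 × 10.94 ≈ 18 years.

around 18 years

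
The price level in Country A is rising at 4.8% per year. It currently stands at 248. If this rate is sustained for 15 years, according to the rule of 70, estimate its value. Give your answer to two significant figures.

around 510

It doubles every 70/4.8 ≈ 14.58 years, so 15 years is 1.03 doublings.
2^1.03 ≈ 2.04; 248 × 2.04 ≈ 510.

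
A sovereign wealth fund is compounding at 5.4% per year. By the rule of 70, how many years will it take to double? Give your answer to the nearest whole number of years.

roughly 13 years

At 5.4%, doubling takes about 70/5.4 = 12.96 years.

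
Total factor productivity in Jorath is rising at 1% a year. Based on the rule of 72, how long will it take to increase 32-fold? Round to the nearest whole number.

about 360 years

At 1% it doubles every 72/1 ≈ 72.00 years.
32× is 5 doublings, so 5 × 72.00 ≈ 360 years.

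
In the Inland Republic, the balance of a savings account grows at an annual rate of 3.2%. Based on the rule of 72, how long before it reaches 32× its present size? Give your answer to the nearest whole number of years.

113 years

One doubling takes 72/3.2 = 22.50 years.
Getting to 32× needs 5 doublings: 5 × 22.50 ≈ 113 years.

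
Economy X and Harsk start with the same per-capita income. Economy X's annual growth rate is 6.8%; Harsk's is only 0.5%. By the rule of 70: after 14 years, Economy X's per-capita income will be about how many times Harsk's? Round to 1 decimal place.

Economy X pulls ahead at 6.3 pp per year, so the ratio doubles every 70/6.3 ≈ 11.11 years.
In 14 years that's 1.26 doublings: 2^1.26 ≈ 2.4.

approximately 2.4 times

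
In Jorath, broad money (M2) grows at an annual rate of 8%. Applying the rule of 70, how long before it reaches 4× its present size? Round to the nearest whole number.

around 18 years

Doubling time ≈ 70/8 = 8.75 years.
Getting to 4× needs 2 doublings: 2 × 8.75 ≈ 18 years.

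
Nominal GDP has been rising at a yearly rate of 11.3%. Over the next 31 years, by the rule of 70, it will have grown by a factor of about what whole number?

≈ 32 times

At 11.3% one doubling takes ≈ 6.19 years; 31 years is 5 of them, so ×32.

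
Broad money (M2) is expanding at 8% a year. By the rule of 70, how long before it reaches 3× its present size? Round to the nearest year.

approximately 14 years

Doubling time ≈ 70/8 = 8.75 years.
3× is log₂ 3 ≈ 1.58 doublings, so ≈ 1.58 × 8.75 = 14 years.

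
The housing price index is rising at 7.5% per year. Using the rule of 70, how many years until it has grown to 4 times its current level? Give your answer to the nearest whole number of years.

≈ 19 years

At 7.5% it doubles every 70/7.5 ≈ 9.33 years.
Getting to 4× needs 2 doublings: 2 × 9.33 ≈ 19 years.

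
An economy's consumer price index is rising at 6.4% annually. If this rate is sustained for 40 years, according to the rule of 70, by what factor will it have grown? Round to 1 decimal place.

about 12.6 times

Doubling time ≈ 70/6.4 = 10.94 years.
40 years / 10.94 ≈ 3.66 doublings → factor 2^3.66 ≈ 12.6.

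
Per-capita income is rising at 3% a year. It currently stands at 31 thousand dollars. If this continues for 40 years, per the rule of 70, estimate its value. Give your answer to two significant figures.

It doubles every 70/3 ≈ 23.33 years, so 40 years is 1.71 doublings.
2^1.71 ≈ 3.27; 31 × 3.27 ≈ 100 thousand dollars.

100 thousand dollars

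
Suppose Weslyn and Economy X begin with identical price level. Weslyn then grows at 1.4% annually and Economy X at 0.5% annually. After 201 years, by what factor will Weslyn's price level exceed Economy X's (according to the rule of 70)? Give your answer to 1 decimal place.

Weslyn pulls ahead at 0.9 pp per year, so the ratio doubles every 70/0.9 ≈ 77.78 years.
In 201 years that's 2.58 doublings: 2^2.58 ≈ 6.0.

≈ 6.0 times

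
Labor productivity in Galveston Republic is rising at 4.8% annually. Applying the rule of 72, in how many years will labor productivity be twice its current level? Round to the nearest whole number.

Doubling time ≈ 72 / 4.8 = 15.00 years.

roughly 15 years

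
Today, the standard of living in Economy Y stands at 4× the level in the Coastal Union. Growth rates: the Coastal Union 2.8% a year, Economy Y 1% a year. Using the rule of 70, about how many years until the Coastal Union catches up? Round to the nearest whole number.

the Coastal Union gains on Economy Y at 2.8% − 1% = 1.8 points a year.
At that relative rate the gap halves every 70/1.8 ≈ 38.89 years.
A 4× gap closes after 2 halvings: 2 × 38.89 ≈ 78 years.

roughly 78 years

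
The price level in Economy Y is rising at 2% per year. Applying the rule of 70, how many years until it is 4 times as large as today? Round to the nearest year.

At 2% it doubles every 70/2 ≈ 35.00 years.
4 = 2^2, so 2 doublings → 70 years.

70 years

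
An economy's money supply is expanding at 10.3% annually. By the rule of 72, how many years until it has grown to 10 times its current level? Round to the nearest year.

about 23 years

Doubling time ≈ 72/10.3 = 6.99 years.
10× is log₂ 10 ≈ 3.32 doublings, so ≈ 3.32 × 6.99 = 23 years.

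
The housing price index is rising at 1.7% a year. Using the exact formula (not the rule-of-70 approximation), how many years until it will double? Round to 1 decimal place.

t = ln(2) / ln(1 + 0.017) = 0.6931 / 0.016857 ≈ 41.12.

41.1 years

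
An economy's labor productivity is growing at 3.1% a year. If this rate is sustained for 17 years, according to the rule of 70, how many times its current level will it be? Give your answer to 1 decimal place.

Doubles every ≈ 22.58 years (70/3.1).
17 years is 0.75 doublings; 2^0.75 ≈ 1.7×.

≈ 1.7 times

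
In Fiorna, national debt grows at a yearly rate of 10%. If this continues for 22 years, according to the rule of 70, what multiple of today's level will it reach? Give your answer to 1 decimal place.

≈ 8.8 times

Doubles every ≈ 7.00 years (70/10).
22 years is 3.14 doublings; 2^3.14 ≈ 8.8×.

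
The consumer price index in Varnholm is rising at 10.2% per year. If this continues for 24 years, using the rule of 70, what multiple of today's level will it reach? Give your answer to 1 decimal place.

about 11.3 times

Doubles every ≈ 6.86 years (70/10.2).
24 years is 3.50 doublings; 2^3.50 ≈ 11.3×.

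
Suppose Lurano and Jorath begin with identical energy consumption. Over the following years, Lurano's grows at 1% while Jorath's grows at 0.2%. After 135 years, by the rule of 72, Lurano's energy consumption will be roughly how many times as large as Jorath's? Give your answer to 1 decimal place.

Lurano pulls ahead at 0.8 pp per year, so the ratio doubles every 72/0.8 ≈ 90.00 years.
In 135 years that's 1.50 doublings: 2^1.50 ≈ 2.8.

≈ 2.8 times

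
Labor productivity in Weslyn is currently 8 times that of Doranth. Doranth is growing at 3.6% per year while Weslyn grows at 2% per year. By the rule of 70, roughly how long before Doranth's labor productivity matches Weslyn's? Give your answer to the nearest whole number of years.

The growth-rate gap is 3.6% − 2% = 1.6 percentage points.
So the ratio between them halves every 70/1.6 ≈ 43.75 years.
An 8 times gap closes after 3 halvings: 3 × 43.75 ≈ 131 years.

approximately 131 years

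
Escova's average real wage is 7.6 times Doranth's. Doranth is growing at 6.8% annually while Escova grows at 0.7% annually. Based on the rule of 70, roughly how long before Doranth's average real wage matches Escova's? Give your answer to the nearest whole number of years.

34 years

What matters is the difference: 6.1 pp.
Rule of 70 on the gap: the ratio halves every 70/6.1 ≈ 11.48 years.
A 7.6 times gap takes log₂(7.6) ≈ 2.93 halvings to close: 2.93 × 11.48 ≈ 34 years.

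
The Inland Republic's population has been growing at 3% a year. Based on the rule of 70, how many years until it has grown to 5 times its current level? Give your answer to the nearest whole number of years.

roughly 54 years

Doubling time ≈ 70/3 = 23.33 years.
5× is log₂ 5 ≈ 2.32 doublings, so ≈ 2.32 × 23.33 = 54 years.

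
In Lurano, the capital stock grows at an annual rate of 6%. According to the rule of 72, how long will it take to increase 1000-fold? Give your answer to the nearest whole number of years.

Doubling time ≈ 72/6 = 12.00 years.
Reaching 1000× takes log₂(1000) ≈ 9.97 doublings.
9.97 × 12.00 ≈ 120 years.

120 years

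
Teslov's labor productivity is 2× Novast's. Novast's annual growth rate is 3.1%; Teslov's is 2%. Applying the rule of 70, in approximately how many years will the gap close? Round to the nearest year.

64 years

Novast gains on Teslov at 3.1% − 2% = 1.1 points a year.
At that relative rate the gap halves every 70/1.1 ≈ 63.64 years.
A 2× gap closes after 1 halving: 1 × 63.64 ≈ 64 years.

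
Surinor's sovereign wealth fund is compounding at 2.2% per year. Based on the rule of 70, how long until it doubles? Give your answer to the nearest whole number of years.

approximately 32 years

Doubling time ≈ 70 / 2.2 = 31.82 years.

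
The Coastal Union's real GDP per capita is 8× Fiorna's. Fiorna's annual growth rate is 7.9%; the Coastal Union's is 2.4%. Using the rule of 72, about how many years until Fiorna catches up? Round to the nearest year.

approximately 39 years

The growth-rate gap is 7.9% − 2.4% = 5.5 percentage points.
So the ratio between them halves every 72/5.5 ≈ 13.09 years.
An 8× gap closes after 3 halvings: 3 × 13.09 ≈ 39 years.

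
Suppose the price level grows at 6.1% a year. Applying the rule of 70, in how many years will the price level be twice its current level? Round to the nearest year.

roughly 11 years

At 6.1%, doubling takes about 70/6.1 = 11.48 years.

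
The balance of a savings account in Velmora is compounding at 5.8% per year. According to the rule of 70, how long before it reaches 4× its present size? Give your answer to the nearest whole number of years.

One doubling takes 70/5.8 = 12.07 years.
4 = 2^2, so 2 doublings → 24 years.

≈ 24 years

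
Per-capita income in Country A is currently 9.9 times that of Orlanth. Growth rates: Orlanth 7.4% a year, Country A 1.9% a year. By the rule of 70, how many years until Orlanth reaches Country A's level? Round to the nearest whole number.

What matters is the difference: 5.5 pp.
Rule of 70 on the gap: the ratio halves every 70/5.5 ≈ 12.73 years.
A 9.9 times gap takes log₂(9.9) ≈ 3.31 halvings to close: 3.31 × 12.73 ≈ 42 years.

around 42 years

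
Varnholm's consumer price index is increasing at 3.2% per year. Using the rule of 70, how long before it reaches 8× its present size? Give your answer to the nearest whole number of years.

about 66 years

At 3.2% it doubles every 70/3.2 ≈ 21.88 years.
8× is 3 doublings, so 3 × 21.88 ≈ 66 years.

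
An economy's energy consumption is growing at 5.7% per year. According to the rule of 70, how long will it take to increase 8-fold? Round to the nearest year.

Doubling time ≈ 70/5.7 = 12.28 years.
8× is 3 doublings, so 3 × 12.28 ≈ 37 years.

≈ 37 years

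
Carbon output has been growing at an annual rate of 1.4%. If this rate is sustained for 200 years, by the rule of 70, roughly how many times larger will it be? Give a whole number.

Doubling time ≈ 70/1.4 = 50.00 years.
200/50.00 ≈ 4 doublings, so about 2^4 = 16×.

about 16 times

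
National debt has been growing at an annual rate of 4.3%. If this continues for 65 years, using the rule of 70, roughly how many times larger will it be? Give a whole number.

≈ 16 times

70/4.3 ≈ 16.28 years per doubling.
65 years fits 4 doublings: 2^4 = 16.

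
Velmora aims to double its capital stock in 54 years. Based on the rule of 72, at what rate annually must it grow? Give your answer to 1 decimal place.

approximately 1.3%

72 / 54 ≈ 1.33, so about 1.3% annually.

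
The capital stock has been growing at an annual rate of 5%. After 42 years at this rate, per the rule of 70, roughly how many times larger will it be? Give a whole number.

8 times

70/5 ≈ 14.00 years per doubling.
42 years fits 3 doublings: 2^3 = 8.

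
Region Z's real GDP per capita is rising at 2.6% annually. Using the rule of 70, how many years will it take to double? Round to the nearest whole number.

Doubling time ≈ 70 / 2.6 = 26.92 years.

around 27 years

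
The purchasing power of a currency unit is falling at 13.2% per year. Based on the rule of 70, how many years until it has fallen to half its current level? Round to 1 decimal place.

approximately 5.3 years

Halving time ≈ 70 / 13.2 = 5.30 → 5.3 years.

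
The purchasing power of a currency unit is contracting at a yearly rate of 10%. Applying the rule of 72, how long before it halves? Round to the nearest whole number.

7 years

Halving time ≈ 72 / 10 = 7.20 → 7 years.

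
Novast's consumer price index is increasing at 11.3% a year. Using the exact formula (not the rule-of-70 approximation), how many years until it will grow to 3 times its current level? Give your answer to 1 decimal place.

t = ln(3) / ln(1 + 0.113) = 1.0986 / 0.107059 ≈ 10.26.

10.3 years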